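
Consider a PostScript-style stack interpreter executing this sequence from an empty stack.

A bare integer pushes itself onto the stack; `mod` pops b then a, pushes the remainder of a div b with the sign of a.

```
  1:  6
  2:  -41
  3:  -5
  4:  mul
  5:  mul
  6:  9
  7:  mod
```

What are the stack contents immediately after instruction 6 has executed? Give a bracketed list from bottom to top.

6   -> [6]
-41 -> [6, -41]
-5  -> [6, -41, -5]
mul -> [6, 205]
mul -> [1230]
9   -> [1230, 9]

[1230, 9]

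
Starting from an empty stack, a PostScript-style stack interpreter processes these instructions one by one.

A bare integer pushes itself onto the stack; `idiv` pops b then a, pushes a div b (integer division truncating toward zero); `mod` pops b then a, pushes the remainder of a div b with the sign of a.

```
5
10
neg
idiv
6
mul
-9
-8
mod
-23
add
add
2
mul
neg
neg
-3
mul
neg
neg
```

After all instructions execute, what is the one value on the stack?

144

5    : [5]
10   : [5, 10]
neg  : [5, -10]
idiv : [0]
6    : [0, 6]
mul  : [0]
-9   : [0, -9]
-8   : [0, -9, -8]
mod  : [0, -1]
-23  : [0, -1, -23]
add  : [0, -24]
add  : [-24]
2    : [-24, 2]
mul  : [-48]
neg  : [48]
neg  : [-48]
-3   : [-48, -3]
mul  : [144]
neg  : [-144]
neg  : [144]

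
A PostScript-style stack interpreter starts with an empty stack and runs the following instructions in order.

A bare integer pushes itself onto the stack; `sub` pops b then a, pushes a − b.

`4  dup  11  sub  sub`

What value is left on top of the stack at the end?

4   → 4
dup → 4 4
11  → 4 4 11
sub → 4 -7
sub → 11

11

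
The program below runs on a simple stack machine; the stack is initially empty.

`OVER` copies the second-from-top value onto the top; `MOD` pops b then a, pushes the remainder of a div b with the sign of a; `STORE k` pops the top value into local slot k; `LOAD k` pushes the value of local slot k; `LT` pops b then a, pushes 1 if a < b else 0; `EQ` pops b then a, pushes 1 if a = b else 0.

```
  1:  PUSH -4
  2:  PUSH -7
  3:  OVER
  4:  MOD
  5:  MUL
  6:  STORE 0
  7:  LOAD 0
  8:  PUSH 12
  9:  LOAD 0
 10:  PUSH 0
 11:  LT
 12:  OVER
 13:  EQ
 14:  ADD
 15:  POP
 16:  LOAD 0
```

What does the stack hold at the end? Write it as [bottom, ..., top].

PUSH -4 → [-4]
PUSH -7 → [-4, -7]
OVER    → [-4, -7, -4]
MOD     → [-4, -3]
MUL     → [12]
STORE 0 → []
LOAD 0  → [12]
PUSH 12 → [12, 12]
LOAD 0  → [12, 12, 12]
PUSH 0  → [12, 12, 12, 0]
LT      → [12, 12, 0]
OVER    → [12, 12, 0, 12]
EQ      → [12, 12, 0]
ADD     → [12, 12]
POP     → [12]
LOAD 0  → [12, 12]

[12, 12]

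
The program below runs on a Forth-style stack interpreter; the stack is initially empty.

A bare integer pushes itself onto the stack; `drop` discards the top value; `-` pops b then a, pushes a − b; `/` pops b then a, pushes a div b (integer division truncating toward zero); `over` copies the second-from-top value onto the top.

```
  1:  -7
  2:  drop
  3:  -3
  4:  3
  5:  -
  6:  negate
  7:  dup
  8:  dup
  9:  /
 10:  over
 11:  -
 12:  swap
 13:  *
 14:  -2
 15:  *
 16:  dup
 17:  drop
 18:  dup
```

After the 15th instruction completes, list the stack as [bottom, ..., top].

[60]

-7     → -7
drop   → (empty)
-3     → -3
3      → -3 3
-      → -6
negate → 6
dup    → 6 6
dup    → 6 6 6
/      → 6 1
over   → 6 1 6
-      → 6 -5
swap   → -5 6
*      → -30
-2     → -30 -2
*      → 60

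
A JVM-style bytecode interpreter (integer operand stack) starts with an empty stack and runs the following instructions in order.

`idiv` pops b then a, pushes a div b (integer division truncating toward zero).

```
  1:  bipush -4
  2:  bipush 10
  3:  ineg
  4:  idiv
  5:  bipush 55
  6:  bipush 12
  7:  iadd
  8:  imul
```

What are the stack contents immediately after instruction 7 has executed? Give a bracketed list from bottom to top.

[0, 67]

bipush -4  [-4]
bipush 10  [-4, 10]
ineg       [-4, -10]
idiv       [0]
bipush 55  [0, 55]
bipush 12  [0, 55, 12]
iadd       [0, 67]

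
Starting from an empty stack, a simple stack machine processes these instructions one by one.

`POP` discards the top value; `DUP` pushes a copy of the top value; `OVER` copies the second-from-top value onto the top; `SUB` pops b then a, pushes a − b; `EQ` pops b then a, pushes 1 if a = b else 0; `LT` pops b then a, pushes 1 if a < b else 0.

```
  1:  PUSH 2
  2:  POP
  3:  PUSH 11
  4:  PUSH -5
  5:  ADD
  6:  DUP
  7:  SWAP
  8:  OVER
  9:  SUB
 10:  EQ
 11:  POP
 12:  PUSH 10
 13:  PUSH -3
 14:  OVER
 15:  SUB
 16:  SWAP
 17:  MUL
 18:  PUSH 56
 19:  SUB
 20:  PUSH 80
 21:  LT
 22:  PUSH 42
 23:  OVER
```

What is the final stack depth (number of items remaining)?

PUSH 2  : [2]
POP     : []
PUSH 11 : [11]
PUSH -5 : [11, -5]
ADD     : [6]
DUP     : [6, 6]
SWAP    : [6, 6]
OVER    : [6, 6, 6]
SUB     : [6, 0]
EQ      : [0]
POP     : []
PUSH 10 : [10]
PUSH -3 : [10, -3]
OVER    : [10, -3, 10]
SUB     : [10, -13]
SWAP    : [-13, 10]
MUL     : [-130]
PUSH 56 : [-130, 56]
SUB     : [-186]
PUSH 80 : [-186, 80]
LT      : [1]
PUSH 42 : [1, 42]
OVER    : [1, 42, 1]

3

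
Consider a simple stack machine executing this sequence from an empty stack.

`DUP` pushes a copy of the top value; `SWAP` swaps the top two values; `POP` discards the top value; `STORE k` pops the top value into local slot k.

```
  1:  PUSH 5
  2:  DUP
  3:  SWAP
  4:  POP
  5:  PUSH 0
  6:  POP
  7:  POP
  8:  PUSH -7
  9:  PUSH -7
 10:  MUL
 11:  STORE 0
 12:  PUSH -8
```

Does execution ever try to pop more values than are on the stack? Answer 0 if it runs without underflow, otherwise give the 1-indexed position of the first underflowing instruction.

PUSH 5  -> [5]
DUP     -> [5, 5]
SWAP    -> [5, 5]
POP     -> [5]
PUSH 0  -> [5, 0]
POP     -> [5]
POP     -> []
PUSH -7 -> [-7]
PUSH -7 -> [-7, -7]
MUL     -> [49]
STORE 0 -> []
PUSH -8 -> [-8]

0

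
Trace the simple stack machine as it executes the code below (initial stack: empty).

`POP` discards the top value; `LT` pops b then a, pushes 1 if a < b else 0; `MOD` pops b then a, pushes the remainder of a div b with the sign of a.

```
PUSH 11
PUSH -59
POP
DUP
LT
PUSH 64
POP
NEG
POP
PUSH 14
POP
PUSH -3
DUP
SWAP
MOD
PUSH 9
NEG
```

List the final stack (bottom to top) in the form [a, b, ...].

PUSH 11  → [11]
PUSH -59 → [11, -59]
POP      → [11]
DUP      → [11, 11]
LT       → [0]
PUSH 64  → [0, 64]
POP      → [0]
NEG      → [0]
POP      → []
PUSH 14  → [14]
POP      → []
PUSH -3  → [-3]
DUP      → [-3, -3]
SWAP     → [-3, -3]
MOD      → [0]
PUSH 9   → [0, 9]
NEG      → [0, -9]

[0, -9]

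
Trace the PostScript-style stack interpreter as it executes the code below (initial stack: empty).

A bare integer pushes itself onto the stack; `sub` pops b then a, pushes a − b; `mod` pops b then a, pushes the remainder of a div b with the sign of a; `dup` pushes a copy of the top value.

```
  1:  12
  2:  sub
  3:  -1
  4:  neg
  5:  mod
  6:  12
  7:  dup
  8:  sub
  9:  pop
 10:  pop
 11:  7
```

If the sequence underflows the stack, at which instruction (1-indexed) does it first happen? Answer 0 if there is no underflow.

12 : 12
sub  — needs 2 operands, stack has 1 → underflow

2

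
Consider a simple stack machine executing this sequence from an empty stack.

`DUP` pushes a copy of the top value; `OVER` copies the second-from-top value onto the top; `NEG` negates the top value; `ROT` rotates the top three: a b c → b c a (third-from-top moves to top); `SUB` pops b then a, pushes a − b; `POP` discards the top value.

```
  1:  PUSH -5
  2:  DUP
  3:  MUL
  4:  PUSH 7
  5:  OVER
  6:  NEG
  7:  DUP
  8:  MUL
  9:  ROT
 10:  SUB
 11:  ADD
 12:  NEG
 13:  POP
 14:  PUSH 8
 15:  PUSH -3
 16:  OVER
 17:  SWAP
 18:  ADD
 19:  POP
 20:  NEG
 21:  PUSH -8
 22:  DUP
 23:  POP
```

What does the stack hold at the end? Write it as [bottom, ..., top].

PUSH -5  -5
DUP      -5 -5
MUL      25
PUSH 7   25 7
OVER     25 7 25
NEG      25 7 -25
DUP      25 7 -25 -25
MUL      25 7 625
ROT      7 625 25
SUB      7 600
ADD      607
NEG      -607
POP      (empty)
PUSH 8   8
PUSH -3  8 -3
OVER     8 -3 8
SWAP     8 8 -3
ADD      8 5
POP      8
NEG      -8
PUSH -8  -8 -8
DUP      -8 -8 -8
POP      -8 -8

[-8, -8]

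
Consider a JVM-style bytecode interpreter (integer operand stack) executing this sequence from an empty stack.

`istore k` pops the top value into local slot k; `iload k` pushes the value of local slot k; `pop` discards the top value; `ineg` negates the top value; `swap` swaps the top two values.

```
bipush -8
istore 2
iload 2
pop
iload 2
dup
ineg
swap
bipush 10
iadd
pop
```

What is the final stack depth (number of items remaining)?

1

bipush -8 → -8
istore 2  → (empty)
iload 2   → -8
pop       → (empty)
iload 2   → -8
dup       → -8 -8
ineg      → -8 8
swap      → 8 -8
bipush 10 → 8 -8 10
iadd      → 8 2
pop       → 8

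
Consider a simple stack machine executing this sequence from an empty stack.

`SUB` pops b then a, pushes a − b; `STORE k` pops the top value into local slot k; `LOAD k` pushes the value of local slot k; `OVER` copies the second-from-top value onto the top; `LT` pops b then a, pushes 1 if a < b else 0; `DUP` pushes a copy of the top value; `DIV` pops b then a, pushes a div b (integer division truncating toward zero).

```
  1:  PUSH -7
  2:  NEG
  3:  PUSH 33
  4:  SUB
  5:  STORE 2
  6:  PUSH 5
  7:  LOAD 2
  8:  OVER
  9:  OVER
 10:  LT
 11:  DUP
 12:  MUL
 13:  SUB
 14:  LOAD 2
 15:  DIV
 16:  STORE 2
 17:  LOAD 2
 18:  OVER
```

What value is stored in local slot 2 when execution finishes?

1

PUSH -7  -7
NEG      7
PUSH 33  7 33
SUB      -26
STORE 2  (empty)
PUSH 5   5
LOAD 2   5 -26
OVER     5 -26 5
OVER     5 -26 5 -26
LT       5 -26 0
DUP      5 -26 0 0
MUL      5 -26 0
SUB      5 -26
LOAD 2   5 -26 -26
DIV      5 1
STORE 2  5
LOAD 2   5 1
OVER     5 1 5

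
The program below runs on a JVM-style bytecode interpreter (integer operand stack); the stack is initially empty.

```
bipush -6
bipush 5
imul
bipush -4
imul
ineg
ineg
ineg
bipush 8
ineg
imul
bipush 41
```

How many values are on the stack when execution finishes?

bipush -6 → [-6]
bipush 5  → [-6, 5]
imul      → [-30]
bipush -4 → [-30, -4]
imul      → [120]
ineg      → [-120]
ineg      → [120]
ineg      → [-120]
bipush 8  → [-120, 8]
ineg      → [-120, -8]
imul      → [960]
bipush 41 → [960, 41]

2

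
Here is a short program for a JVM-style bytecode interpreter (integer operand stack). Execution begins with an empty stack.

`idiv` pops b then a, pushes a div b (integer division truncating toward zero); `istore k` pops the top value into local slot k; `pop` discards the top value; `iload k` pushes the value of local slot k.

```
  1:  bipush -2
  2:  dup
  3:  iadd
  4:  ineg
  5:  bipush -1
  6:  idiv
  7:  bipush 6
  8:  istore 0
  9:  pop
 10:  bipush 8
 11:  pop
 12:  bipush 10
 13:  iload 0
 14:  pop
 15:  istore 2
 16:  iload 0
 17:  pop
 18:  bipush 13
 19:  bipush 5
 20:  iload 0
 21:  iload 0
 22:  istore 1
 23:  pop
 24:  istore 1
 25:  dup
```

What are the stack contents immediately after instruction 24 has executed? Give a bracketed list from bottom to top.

[13]

bipush -2 : [-2]
dup       : [-2, -2]
iadd      : [-4]
ineg      : [4]
bipush -1 : [4, -1]
idiv      : [-4]
bipush 6  : [-4, 6]
istore 0  : [-4]
pop       : []
bipush 8  : [8]
pop       : []
bipush 10 : [10]
iload 0   : [10, 6]
pop       : [10]
istore 2  : []
iload 0   : [6]
pop       : []
bipush 13 : [13]
bipush 5  : [13, 5]
iload 0   : [13, 5, 6]
iload 0   : [13, 5, 6, 6]
istore 1  : [13, 5, 6]
pop       : [13, 5]
istore 1  : [13]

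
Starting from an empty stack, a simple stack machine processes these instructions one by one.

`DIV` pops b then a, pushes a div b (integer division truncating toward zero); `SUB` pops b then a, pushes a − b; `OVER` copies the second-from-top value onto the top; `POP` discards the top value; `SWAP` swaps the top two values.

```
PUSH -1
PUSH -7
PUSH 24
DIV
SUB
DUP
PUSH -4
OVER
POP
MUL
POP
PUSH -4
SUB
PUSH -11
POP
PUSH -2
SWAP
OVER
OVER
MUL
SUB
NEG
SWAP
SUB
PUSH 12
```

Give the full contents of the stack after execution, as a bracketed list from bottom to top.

[-7, 12]

PUSH -1  → -1
PUSH -7  → -1 -7
PUSH 24  → -1 -7 24
DIV      → -1 0
SUB      → -1
DUP      → -1 -1
PUSH -4  → -1 -1 -4
OVER     → -1 -1 -4 -1
POP      → -1 -1 -4
MUL      → -1 4
POP      → -1
PUSH -4  → -1 -4
SUB      → 3
PUSH -11 → 3 -11
POP      → 3
PUSH -2  → 3 -2
SWAP     → -2 3
OVER     → -2 3 -2
OVER     → -2 3 -2 3
MUL      → -2 3 -6
SUB      → -2 9
NEG      → -2 -9
SWAP     → -9 -2
SUB      → -7
PUSH 12  → -7 12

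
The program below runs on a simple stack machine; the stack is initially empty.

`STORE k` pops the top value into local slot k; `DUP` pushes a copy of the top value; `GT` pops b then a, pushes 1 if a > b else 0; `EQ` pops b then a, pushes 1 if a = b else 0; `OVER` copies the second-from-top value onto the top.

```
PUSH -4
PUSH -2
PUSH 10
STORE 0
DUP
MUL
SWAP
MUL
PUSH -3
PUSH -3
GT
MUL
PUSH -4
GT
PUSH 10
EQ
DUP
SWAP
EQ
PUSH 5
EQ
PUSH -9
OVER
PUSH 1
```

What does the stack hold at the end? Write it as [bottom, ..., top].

[0, -9, 0, 1]

PUSH -4 → -4
PUSH -2 → -4 -2
PUSH 10 → -4 -2 10
STORE 0 → -4 -2
DUP     → -4 -2 -2
MUL     → -4 4
SWAP    → 4 -4
MUL     → -16
PUSH -3 → -16 -3
PUSH -3 → -16 -3 -3
GT      → -16 0
MUL     → 0
PUSH -4 → 0 -4
GT      → 1
PUSH 10 → 1 10
EQ      → 0
DUP     → 0 0
SWAP    → 0 0
EQ      → 1
PUSH 5  → 1 5
EQ      → 0
PUSH -9 → 0 -9
OVER    → 0 -9 0
PUSH 1  → 0 -9 0 1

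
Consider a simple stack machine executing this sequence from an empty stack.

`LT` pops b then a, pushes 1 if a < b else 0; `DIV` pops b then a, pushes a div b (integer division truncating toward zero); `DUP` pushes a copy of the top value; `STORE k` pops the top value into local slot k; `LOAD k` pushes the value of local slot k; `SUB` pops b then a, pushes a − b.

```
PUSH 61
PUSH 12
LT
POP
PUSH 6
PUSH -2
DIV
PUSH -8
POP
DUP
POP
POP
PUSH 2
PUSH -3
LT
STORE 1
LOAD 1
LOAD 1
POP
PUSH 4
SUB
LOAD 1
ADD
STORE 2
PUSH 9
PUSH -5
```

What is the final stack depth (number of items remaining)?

PUSH 61 : 61
PUSH 12 : 61 12
LT      : 0
POP     : (empty)
PUSH 6  : 6
PUSH -2 : 6 -2
DIV     : -3
PUSH -8 : -3 -8
POP     : -3
DUP     : -3 -3
POP     : -3
POP     : (empty)
PUSH 2  : 2
PUSH -3 : 2 -3
LT      : 0
STORE 1 : (empty)
LOAD 1  : 0
LOAD 1  : 0 0
POP     : 0
PUSH 4  : 0 4
SUB     : -4
LOAD 1  : -4 0
ADD     : -4
STORE 2 : (empty)
PUSH 9  : 9
PUSH -5 : 9 -5

2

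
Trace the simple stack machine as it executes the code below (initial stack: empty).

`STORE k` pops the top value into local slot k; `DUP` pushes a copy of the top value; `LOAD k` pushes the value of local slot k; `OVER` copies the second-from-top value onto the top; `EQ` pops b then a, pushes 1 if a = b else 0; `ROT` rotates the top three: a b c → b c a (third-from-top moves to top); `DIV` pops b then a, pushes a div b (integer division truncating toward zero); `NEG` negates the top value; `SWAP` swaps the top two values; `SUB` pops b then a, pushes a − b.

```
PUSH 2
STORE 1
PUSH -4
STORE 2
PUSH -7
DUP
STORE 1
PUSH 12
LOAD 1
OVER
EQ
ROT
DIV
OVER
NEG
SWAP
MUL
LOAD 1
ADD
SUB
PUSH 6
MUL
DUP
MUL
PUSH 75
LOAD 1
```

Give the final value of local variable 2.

PUSH 2  → [2]
STORE 1 → []
PUSH -4 → [-4]
STORE 2 → []
PUSH -7 → [-7]
DUP     → [-7, -7]
STORE 1 → [-7]
PUSH 12 → [-7, 12]
LOAD 1  → [-7, 12, -7]
OVER    → [-7, 12, -7, 12]
EQ      → [-7, 12, 0]
ROT     → [12, 0, -7]
DIV     → [12, 0]
OVER    → [12, 0, 12]
NEG     → [12, 0, -12]
SWAP    → [12, -12, 0]
MUL     → [12, 0]
LOAD 1  → [12, 0, -7]
ADD     → [12, -7]
SUB     → [19]
PUSH 6  → [19, 6]
MUL     → [114]
DUP     → [114, 114]
MUL     → [12996]
PUSH 75 → [12996, 75]
LOAD 1  → [12996, 75, -7]

-4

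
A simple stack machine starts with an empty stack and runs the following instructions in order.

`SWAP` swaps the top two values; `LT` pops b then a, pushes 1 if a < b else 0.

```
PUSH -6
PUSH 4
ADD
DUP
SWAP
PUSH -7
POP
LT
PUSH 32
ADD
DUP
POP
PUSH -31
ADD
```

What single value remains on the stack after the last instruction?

1

PUSH -6  → -6
PUSH 4   → -6 4
ADD      → -2
DUP      → -2 -2
SWAP     → -2 -2
PUSH -7  → -2 -2 -7
POP      → -2 -2
LT       → 0
PUSH 32  → 0 32
ADD      → 32
DUP      → 32 32
POP      → 32
PUSH -31 → 32 -31
ADD      → 1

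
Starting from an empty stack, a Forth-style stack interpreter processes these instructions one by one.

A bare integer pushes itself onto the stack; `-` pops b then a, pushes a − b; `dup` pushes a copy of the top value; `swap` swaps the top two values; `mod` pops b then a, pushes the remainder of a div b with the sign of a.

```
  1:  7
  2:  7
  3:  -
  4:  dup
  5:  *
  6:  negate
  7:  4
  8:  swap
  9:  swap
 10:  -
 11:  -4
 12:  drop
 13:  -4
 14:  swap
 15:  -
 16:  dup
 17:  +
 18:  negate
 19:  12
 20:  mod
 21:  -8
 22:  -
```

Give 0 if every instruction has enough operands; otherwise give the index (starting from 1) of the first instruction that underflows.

7      : 7
7      : 7 7
-      : 0
dup    : 0 0
*      : 0
negate : 0
4      : 0 4
swap   : 4 0
swap   : 0 4
-      : -4
-4     : -4 -4
drop   : -4
-4     : -4 -4
swap   : -4 -4
-      : 0
dup    : 0 0
+      : 0
negate : 0
12     : 0 12
mod    : 0
-8     : 0 -8
-      : 8

0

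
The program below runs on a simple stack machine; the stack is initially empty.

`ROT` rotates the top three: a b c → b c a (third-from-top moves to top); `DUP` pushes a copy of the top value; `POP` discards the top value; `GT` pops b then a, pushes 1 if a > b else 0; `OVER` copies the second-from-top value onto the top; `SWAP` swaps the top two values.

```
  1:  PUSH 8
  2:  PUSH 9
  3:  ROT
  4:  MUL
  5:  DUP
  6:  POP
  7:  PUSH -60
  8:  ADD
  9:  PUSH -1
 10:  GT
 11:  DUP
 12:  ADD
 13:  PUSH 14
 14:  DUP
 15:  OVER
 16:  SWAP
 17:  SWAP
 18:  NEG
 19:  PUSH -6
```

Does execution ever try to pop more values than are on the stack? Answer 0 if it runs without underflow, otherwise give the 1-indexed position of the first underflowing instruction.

3

PUSH 8 : [8]
PUSH 9 : [8, 9]
ROT  — needs 3 operands, stack has 2 → underflow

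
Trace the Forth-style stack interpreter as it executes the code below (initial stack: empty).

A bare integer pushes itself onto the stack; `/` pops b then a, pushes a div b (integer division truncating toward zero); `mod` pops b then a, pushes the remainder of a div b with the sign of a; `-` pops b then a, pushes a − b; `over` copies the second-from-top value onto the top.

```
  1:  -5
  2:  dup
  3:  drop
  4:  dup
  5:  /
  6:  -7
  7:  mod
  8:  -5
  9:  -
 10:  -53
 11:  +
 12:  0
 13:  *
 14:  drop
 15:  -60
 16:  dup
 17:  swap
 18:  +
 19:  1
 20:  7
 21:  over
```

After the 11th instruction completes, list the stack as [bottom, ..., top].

[-47]

-5    [-5]
dup   [-5, -5]
drop  [-5]
dup   [-5, -5]
/     [1]
-7    [1, -7]
mod   [1]
-5    [1, -5]
-     [6]
-53   [6, -53]
+     [-47]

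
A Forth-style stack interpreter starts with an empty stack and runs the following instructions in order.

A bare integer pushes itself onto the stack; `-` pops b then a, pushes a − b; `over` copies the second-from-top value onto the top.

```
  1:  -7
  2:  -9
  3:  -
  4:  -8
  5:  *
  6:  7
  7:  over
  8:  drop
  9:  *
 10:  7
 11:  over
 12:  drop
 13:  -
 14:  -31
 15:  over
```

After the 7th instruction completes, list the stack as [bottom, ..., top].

[-16, 7, -16]

-7   -> -7
-9   -> -7 -9
-    -> 2
-8   -> 2 -8
*    -> -16
7    -> -16 7
over -> -16 7 -16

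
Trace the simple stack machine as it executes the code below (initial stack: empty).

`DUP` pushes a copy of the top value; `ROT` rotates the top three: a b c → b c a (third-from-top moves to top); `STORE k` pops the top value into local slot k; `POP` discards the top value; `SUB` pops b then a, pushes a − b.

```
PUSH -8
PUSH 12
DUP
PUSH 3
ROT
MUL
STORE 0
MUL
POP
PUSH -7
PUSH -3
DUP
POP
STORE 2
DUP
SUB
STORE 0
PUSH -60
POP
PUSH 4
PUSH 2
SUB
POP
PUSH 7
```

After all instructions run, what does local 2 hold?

PUSH -8   -8
PUSH 12   -8 12
DUP       -8 12 12
PUSH 3    -8 12 12 3
ROT       -8 12 3 12
MUL       -8 12 36
STORE 0   -8 12
MUL       -96
POP       (empty)
PUSH -7   -7
PUSH -3   -7 -3
DUP       -7 -3 -3
POP       -7 -3
STORE 2   -7
DUP       -7 -7
SUB       0
STORE 0   (empty)
PUSH -60  -60
POP       (empty)
PUSH 4    4
PUSH 2    4 2
SUB       2
POP       (empty)
PUSH 7    7

-3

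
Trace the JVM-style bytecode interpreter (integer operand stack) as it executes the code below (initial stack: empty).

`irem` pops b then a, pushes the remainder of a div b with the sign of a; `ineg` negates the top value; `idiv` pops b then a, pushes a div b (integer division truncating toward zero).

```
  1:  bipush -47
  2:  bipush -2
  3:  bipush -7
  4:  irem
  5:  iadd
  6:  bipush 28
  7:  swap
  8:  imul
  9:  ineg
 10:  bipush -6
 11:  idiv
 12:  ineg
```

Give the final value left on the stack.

bipush -47 : [-47]
bipush -2  : [-47, -2]
bipush -7  : [-47, -2, -7]
irem       : [-47, -2]
iadd       : [-49]
bipush 28  : [-49, 28]
swap       : [28, -49]
imul       : [-1372]
ineg       : [1372]
bipush -6  : [1372, -6]
idiv       : [-228]
ineg       : [228]

228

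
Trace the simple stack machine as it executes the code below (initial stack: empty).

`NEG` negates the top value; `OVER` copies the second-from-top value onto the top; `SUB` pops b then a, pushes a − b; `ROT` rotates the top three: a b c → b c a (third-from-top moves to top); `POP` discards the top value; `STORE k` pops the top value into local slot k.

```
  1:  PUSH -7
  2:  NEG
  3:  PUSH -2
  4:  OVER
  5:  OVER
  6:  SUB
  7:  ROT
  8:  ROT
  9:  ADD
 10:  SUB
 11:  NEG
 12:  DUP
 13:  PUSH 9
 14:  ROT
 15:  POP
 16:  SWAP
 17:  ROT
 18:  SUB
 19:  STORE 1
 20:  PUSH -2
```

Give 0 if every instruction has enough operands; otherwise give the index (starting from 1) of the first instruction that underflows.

17

PUSH -7  [-7]
NEG      [7]
PUSH -2  [7, -2]
OVER     [7, -2, 7]
OVER     [7, -2, 7, -2]
SUB      [7, -2, 9]
ROT      [-2, 9, 7]
ROT      [9, 7, -2]
ADD      [9, 5]
SUB      [4]
NEG      [-4]
DUP      [-4, -4]
PUSH 9   [-4, -4, 9]
ROT      [-4, 9, -4]
POP      [-4, 9]
SWAP     [9, -4]
ROT  — needs 3 operands, stack has 2 → underflow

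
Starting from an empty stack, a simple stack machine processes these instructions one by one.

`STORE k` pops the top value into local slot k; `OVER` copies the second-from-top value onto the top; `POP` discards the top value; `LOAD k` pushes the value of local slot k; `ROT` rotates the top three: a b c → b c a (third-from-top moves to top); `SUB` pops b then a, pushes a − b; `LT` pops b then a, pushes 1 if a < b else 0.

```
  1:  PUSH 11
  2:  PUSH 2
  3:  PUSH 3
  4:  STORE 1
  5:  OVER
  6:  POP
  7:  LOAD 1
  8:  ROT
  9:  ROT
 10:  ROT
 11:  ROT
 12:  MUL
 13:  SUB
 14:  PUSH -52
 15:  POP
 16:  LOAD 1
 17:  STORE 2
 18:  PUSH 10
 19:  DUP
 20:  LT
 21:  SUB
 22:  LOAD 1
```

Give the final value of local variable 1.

PUSH 11   11
PUSH 2    11 2
PUSH 3    11 2 3
STORE 1   11 2
OVER      11 2 11
POP       11 2
LOAD 1    11 2 3
ROT       2 3 11
ROT       3 11 2
ROT       11 2 3
ROT       2 3 11
MUL       2 33
SUB       -31
PUSH -52  -31 -52
POP       -31
LOAD 1    -31 3
STORE 2   -31
PUSH 10   -31 10
DUP       -31 10 10
LT        -31 0
SUB       -31
LOAD 1    -31 3

3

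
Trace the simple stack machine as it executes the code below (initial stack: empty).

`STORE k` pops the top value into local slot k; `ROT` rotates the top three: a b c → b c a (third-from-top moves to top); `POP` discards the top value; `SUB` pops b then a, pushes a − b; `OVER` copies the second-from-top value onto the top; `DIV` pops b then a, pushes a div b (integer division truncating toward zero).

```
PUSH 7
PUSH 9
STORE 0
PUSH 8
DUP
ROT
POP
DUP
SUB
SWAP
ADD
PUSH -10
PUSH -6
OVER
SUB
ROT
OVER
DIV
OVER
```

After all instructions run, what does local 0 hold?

PUSH 7   : [7]
PUSH 9   : [7, 9]
STORE 0  : [7]
PUSH 8   : [7, 8]
DUP      : [7, 8, 8]
ROT      : [8, 8, 7]
POP      : [8, 8]
DUP      : [8, 8, 8]
SUB      : [8, 0]
SWAP     : [0, 8]
ADD      : [8]
PUSH -10 : [8, -10]
PUSH -6  : [8, -10, -6]
OVER     : [8, -10, -6, -10]
SUB      : [8, -10, 4]
ROT      : [-10, 4, 8]
OVER     : [-10, 4, 8, 4]
DIV      : [-10, 4, 2]
OVER     : [-10, 4, 2, 4]

9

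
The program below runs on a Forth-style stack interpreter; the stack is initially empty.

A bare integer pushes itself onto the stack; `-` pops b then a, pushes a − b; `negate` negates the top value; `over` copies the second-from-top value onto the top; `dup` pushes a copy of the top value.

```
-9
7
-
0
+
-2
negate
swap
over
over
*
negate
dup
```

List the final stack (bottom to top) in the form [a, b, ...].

-9     → -9
7      → -9 7
-      → -16
0      → -16 0
+      → -16
-2     → -16 -2
negate → -16 2
swap   → 2 -16
over   → 2 -16 2
over   → 2 -16 2 -16
*      → 2 -16 -32
negate → 2 -16 32
dup    → 2 -16 32 32

[2, -16, 32, 32]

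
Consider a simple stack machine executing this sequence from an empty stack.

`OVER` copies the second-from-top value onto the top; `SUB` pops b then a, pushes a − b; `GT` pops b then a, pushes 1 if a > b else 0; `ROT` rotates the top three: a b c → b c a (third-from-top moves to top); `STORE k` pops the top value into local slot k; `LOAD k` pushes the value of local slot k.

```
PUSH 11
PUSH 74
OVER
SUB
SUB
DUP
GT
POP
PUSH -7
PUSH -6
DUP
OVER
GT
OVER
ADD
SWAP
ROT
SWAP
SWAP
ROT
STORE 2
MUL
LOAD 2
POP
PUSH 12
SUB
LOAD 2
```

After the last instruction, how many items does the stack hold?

PUSH 11 : 11
PUSH 74 : 11 74
OVER    : 11 74 11
SUB     : 11 63
SUB     : -52
DUP     : -52 -52
GT      : 0
POP     : (empty)
PUSH -7 : -7
PUSH -6 : -7 -6
DUP     : -7 -6 -6
OVER    : -7 -6 -6 -6
GT      : -7 -6 0
OVER    : -7 -6 0 -6
ADD     : -7 -6 -6
SWAP    : -7 -6 -6
ROT     : -6 -6 -7
SWAP    : -6 -7 -6
SWAP    : -6 -6 -7
ROT     : -6 -7 -6
STORE 2 : -6 -7
MUL     : 42
LOAD 2  : 42 -6
POP     : 42
PUSH 12 : 42 12
SUB     : 30
LOAD 2  : 30 -6

2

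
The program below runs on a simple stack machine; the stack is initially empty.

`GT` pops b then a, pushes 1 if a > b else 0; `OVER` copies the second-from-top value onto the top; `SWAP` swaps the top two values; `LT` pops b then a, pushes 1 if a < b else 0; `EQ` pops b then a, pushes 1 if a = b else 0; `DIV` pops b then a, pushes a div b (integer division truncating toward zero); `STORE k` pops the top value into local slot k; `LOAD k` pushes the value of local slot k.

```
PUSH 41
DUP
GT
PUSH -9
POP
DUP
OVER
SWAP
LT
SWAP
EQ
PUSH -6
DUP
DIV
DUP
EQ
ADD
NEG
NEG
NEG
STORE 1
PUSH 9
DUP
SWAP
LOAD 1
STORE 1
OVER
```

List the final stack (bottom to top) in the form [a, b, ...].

[9, 9, 9]

PUSH 41 : 41
DUP     : 41 41
GT      : 0
PUSH -9 : 0 -9
POP     : 0
DUP     : 0 0
OVER    : 0 0 0
SWAP    : 0 0 0
LT      : 0 0
SWAP    : 0 0
EQ      : 1
PUSH -6 : 1 -6
DUP     : 1 -6 -6
DIV     : 1 1
DUP     : 1 1 1
EQ      : 1 1
ADD     : 2
NEG     : -2
NEG     : 2
NEG     : -2
STORE 1 : (empty)
PUSH 9  : 9
DUP     : 9 9
SWAP    : 9 9
LOAD 1  : 9 9 -2
STORE 1 : 9 9
OVER    : 9 9 9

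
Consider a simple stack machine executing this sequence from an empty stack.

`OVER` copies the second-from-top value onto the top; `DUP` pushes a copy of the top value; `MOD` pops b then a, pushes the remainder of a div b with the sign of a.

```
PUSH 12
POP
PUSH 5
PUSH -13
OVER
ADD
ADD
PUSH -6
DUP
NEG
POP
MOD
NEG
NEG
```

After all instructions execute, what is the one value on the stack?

PUSH 12   12
POP       (empty)
PUSH 5    5
PUSH -13  5 -13
OVER      5 -13 5
ADD       5 -8
ADD       -3
PUSH -6   -3 -6
DUP       -3 -6 -6
NEG       -3 -6 6
POP       -3 -6
MOD       -3
NEG       3
NEG       -3

-3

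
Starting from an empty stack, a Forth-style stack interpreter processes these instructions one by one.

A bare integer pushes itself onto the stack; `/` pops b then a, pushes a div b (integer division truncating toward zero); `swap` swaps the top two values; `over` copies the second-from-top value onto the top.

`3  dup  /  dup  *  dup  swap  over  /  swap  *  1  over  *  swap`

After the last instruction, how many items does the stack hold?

2

3    → 3
dup  → 3 3
/    → 1
dup  → 1 1
*    → 1
dup  → 1 1
swap → 1 1
over → 1 1 1
/    → 1 1
swap → 1 1
*    → 1
1    → 1 1
over → 1 1 1
*    → 1 1
swap → 1 1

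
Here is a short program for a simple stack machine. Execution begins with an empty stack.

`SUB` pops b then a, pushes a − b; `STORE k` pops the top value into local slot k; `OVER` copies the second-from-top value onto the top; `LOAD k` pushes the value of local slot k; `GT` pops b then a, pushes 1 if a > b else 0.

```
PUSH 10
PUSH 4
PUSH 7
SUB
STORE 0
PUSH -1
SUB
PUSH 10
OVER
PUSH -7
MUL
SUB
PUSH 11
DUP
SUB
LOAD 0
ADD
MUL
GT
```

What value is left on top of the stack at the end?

1

PUSH 10 → 10
PUSH 4  → 10 4
PUSH 7  → 10 4 7
SUB     → 10 -3
STORE 0 → 10
PUSH -1 → 10 -1
SUB     → 11
PUSH 10 → 11 10
OVER    → 11 10 11
PUSH -7 → 11 10 11 -7
MUL     → 11 10 -77
SUB     → 11 87
PUSH 11 → 11 87 11
DUP     → 11 87 11 11
SUB     → 11 87 0
LOAD 0  → 11 87 0 -3
ADD     → 11 87 -3
MUL     → 11 -261
GT      → 1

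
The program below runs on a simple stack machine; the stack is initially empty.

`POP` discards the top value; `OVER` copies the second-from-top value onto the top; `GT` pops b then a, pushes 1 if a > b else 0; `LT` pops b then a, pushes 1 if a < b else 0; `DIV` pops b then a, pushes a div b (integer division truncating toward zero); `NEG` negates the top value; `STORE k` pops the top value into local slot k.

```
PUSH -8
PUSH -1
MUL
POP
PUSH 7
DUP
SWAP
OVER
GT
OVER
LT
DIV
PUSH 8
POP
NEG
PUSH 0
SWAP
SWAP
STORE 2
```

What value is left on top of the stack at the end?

-7

PUSH -8 → [-8]
PUSH -1 → [-8, -1]
MUL     → [8]
POP     → []
PUSH 7  → [7]
DUP     → [7, 7]
SWAP    → [7, 7]
OVER    → [7, 7, 7]
GT      → [7, 0]
OVER    → [7, 0, 7]
LT      → [7, 1]
DIV     → [7]
PUSH 8  → [7, 8]
POP     → [7]
NEG     → [-7]
PUSH 0  → [-7, 0]
SWAP    → [0, -7]
SWAP    → [-7, 0]
STORE 2 → [-7]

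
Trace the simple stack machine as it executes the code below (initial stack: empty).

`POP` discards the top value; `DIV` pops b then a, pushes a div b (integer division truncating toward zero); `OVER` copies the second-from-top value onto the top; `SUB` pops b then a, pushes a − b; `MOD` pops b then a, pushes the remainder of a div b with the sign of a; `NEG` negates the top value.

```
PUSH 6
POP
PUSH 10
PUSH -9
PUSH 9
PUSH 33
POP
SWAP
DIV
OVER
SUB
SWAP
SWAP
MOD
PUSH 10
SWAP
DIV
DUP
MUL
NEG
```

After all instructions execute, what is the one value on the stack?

-1

PUSH 6  : 6
POP     : (empty)
PUSH 10 : 10
PUSH -9 : 10 -9
PUSH 9  : 10 -9 9
PUSH 33 : 10 -9 9 33
POP     : 10 -9 9
SWAP    : 10 9 -9
DIV     : 10 -1
OVER    : 10 -1 10
SUB     : 10 -11
SWAP    : -11 10
SWAP    : 10 -11
MOD     : 10
PUSH 10 : 10 10
SWAP    : 10 10
DIV     : 1
DUP     : 1 1
MUL     : 1
NEG     : -1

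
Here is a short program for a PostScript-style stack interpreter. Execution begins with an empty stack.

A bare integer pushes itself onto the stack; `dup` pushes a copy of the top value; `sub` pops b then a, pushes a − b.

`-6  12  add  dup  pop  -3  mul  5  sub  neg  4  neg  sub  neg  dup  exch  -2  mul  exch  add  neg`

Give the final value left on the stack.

-6   : -6
12   : -6 12
add  : 6
dup  : 6 6
pop  : 6
-3   : 6 -3
mul  : -18
5    : -18 5
sub  : -23
neg  : 23
4    : 23 4
neg  : 23 -4
sub  : 27
neg  : -27
dup  : -27 -27
exch : -27 -27
-2   : -27 -27 -2
mul  : -27 54
exch : 54 -27
add  : 27
neg  : -27

-27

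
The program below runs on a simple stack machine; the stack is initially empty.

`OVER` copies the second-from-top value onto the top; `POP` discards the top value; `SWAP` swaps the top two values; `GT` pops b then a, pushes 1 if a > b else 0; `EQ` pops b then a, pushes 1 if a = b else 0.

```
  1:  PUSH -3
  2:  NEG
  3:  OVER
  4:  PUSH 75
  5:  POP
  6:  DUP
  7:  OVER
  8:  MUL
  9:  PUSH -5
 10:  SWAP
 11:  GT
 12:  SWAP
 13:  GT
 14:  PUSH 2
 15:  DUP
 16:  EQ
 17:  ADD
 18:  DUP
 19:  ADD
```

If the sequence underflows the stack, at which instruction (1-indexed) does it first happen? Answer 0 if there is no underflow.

PUSH -3 : -3
NEG     : 3
OVER  — needs 2 operands, stack has 1 → underflow

3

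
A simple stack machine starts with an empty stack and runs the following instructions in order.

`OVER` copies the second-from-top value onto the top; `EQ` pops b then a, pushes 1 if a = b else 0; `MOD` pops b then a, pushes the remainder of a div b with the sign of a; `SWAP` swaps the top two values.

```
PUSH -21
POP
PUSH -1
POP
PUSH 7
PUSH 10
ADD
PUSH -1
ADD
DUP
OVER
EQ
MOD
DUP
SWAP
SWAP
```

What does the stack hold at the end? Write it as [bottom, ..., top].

PUSH -21 -> -21
POP      -> (empty)
PUSH -1  -> -1
POP      -> (empty)
PUSH 7   -> 7
PUSH 10  -> 7 10
ADD      -> 17
PUSH -1  -> 17 -1
ADD      -> 16
DUP      -> 16 16
OVER     -> 16 16 16
EQ       -> 16 1
MOD      -> 0
DUP      -> 0 0
SWAP     -> 0 0
SWAP     -> 0 0

[0, 0]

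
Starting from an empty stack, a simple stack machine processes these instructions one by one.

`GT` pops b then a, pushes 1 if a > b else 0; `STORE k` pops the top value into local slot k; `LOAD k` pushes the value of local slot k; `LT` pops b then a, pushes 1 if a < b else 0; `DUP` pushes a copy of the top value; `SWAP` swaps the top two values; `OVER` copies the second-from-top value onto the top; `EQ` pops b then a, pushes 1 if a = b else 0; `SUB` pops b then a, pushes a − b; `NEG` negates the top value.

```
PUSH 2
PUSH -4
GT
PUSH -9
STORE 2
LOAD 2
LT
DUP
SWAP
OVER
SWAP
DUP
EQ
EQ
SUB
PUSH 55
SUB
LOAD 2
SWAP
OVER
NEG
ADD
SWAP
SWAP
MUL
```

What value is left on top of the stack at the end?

414

PUSH 2  → 2
PUSH -4 → 2 -4
GT      → 1
PUSH -9 → 1 -9
STORE 2 → 1
LOAD 2  → 1 -9
LT      → 0
DUP     → 0 0
SWAP    → 0 0
OVER    → 0 0 0
SWAP    → 0 0 0
DUP     → 0 0 0 0
EQ      → 0 0 1
EQ      → 0 0
SUB     → 0
PUSH 55 → 0 55
SUB     → -55
LOAD 2  → -55 -9
SWAP    → -9 -55
OVER    → -9 -55 -9
NEG     → -9 -55 9
ADD     → -9 -46
SWAP    → -46 -9
SWAP    → -9 -46
MUL     → 414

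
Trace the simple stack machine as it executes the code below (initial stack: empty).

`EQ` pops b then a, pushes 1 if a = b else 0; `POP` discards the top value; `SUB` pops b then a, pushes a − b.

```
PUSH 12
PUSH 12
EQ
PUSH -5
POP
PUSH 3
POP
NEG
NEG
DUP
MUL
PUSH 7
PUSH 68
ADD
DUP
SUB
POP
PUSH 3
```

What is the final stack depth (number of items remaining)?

PUSH 12 → 12
PUSH 12 → 12 12
EQ      → 1
PUSH -5 → 1 -5
POP     → 1
PUSH 3  → 1 3
POP     → 1
NEG     → -1
NEG     → 1
DUP     → 1 1
MUL     → 1
PUSH 7  → 1 7
PUSH 68 → 1 7 68
ADD     → 1 75
DUP     → 1 75 75
SUB     → 1 0
POP     → 1
PUSH 3  → 1 3

2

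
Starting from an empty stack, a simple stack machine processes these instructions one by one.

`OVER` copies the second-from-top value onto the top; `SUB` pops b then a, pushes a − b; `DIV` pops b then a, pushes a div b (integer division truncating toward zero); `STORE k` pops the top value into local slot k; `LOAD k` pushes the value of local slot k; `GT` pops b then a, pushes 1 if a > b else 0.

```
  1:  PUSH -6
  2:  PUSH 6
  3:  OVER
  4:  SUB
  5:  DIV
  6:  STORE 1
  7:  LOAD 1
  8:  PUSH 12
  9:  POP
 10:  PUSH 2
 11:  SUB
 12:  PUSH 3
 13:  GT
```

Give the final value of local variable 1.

PUSH -6 -> -6
PUSH 6  -> -6 6
OVER    -> -6 6 -6
SUB     -> -6 12
DIV     -> 0
STORE 1 -> (empty)
LOAD 1  -> 0
PUSH 12 -> 0 12
POP     -> 0
PUSH 2  -> 0 2
SUB     -> -2
PUSH 3  -> -2 3
GT      -> 0

0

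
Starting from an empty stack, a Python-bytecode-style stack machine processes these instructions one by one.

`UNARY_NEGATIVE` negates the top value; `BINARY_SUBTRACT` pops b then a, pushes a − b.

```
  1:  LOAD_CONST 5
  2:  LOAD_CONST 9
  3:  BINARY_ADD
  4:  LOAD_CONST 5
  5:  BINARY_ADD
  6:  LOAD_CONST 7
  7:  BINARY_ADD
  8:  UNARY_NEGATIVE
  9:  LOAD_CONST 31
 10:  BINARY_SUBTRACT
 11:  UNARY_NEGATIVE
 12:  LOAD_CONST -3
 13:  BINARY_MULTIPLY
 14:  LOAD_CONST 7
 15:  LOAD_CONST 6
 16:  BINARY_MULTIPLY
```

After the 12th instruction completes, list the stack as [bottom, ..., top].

[57, -3]

LOAD_CONST 5    -> [5]
LOAD_CONST 9    -> [5, 9]
BINARY_ADD      -> [14]
LOAD_CONST 5    -> [14, 5]
BINARY_ADD      -> [19]
LOAD_CONST 7    -> [19, 7]
BINARY_ADD      -> [26]
UNARY_NEGATIVE  -> [-26]
LOAD_CONST 31   -> [-26, 31]
BINARY_SUBTRACT -> [-57]
UNARY_NEGATIVE  -> [57]
LOAD_CONST -3   -> [57, -3]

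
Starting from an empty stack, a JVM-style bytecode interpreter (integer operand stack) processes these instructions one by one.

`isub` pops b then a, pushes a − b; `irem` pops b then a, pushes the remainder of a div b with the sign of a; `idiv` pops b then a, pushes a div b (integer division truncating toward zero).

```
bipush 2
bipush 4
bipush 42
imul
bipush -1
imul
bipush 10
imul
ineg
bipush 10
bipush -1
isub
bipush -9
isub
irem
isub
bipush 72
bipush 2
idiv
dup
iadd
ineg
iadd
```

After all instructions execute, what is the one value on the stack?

-70

bipush 2  → 2
bipush 4  → 2 4
bipush 42 → 2 4 42
imul      → 2 168
bipush -1 → 2 168 -1
imul      → 2 -168
bipush 10 → 2 -168 10
imul      → 2 -1680
ineg      → 2 1680
bipush 10 → 2 1680 10
bipush -1 → 2 1680 10 -1
isub      → 2 1680 11
bipush -9 → 2 1680 11 -9
isub      → 2 1680 20
irem      → 2 0
isub      → 2
bipush 72 → 2 72
bipush 2  → 2 72 2
idiv      → 2 36
dup       → 2 36 36
iadd      → 2 72
ineg      → 2 -72
iadd      → -70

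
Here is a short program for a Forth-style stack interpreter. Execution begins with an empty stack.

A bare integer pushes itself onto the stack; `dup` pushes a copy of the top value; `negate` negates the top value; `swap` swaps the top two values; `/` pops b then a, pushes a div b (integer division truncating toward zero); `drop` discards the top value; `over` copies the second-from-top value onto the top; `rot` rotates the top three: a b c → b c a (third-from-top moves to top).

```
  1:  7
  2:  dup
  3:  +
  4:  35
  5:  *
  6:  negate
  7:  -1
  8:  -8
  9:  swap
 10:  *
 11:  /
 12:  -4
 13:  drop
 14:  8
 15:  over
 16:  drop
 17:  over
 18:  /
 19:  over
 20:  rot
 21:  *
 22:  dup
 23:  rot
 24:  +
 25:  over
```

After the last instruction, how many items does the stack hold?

3

7      : 7
dup    : 7 7
+      : 14
35     : 14 35
*      : 490
negate : -490
-1     : -490 -1
-8     : -490 -1 -8
swap   : -490 -8 -1
*      : -490 8
/      : -61
-4     : -61 -4
drop   : -61
8      : -61 8
over   : -61 8 -61
drop   : -61 8
over   : -61 8 -61
/      : -61 0
over   : -61 0 -61
rot    : 0 -61 -61
*      : 0 3721
dup    : 0 3721 3721
rot    : 3721 3721 0
+      : 3721 3721
over   : 3721 3721 3721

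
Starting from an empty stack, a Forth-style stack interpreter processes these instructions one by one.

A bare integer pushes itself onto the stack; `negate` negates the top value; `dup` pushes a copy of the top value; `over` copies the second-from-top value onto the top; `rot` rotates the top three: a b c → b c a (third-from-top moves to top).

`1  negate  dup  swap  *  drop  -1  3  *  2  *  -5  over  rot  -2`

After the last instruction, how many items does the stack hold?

4

1      -> [1]
negate -> [-1]
dup    -> [-1, -1]
swap   -> [-1, -1]
*      -> [1]
drop   -> []
-1     -> [-1]
3      -> [-1, 3]
*      -> [-3]
2      -> [-3, 2]
*      -> [-6]
-5     -> [-6, -5]
over   -> [-6, -5, -6]
rot    -> [-5, -6, -6]
-2     -> [-5, -6, -6, -2]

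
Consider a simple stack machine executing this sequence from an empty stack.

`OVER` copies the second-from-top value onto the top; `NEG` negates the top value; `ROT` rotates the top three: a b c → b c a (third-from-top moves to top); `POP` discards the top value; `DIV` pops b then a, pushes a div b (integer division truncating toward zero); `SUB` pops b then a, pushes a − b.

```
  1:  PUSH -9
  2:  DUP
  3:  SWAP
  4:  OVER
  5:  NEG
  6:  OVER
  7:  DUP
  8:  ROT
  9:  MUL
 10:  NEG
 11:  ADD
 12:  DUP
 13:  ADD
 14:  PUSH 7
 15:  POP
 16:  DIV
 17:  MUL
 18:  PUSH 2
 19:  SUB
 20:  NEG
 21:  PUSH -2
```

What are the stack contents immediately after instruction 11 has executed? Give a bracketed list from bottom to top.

[-9, -9, 72]

PUSH -9 : -9
DUP     : -9 -9
SWAP    : -9 -9
OVER    : -9 -9 -9
NEG     : -9 -9 9
OVER    : -9 -9 9 -9
DUP     : -9 -9 9 -9 -9
ROT     : -9 -9 -9 -9 9
MUL     : -9 -9 -9 -81
NEG     : -9 -9 -9 81
ADD     : -9 -9 72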